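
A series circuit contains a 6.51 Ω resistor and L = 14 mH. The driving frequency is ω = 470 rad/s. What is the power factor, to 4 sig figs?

X_L = ωL = 6.580 Ω
Z = 6.510 + j6.580 Ω
|Z| = √(6.510² + 6.580²) = 9.256 Ω
∠Z = arctan(6.580/6.510) = 45.31°
cos φ = cos(45.31°) = 0.7033

0.7033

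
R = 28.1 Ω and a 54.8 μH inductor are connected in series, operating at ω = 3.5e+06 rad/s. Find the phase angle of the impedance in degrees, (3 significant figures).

X_L = ωL = 192 Ω
Z = 28.1 + j192 Ω
|Z| = √(28.1² + 192²) = 194 Ω
∠Z = arctan(192/28.1) = 81.7°

81.7°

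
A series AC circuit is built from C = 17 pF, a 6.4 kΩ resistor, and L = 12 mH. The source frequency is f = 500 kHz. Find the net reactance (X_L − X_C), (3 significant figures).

ω = 2πf = 3.142e+06 rad/s
X_L = ωL = 37700 Ω
X_C = 1/(ωC) = 18700 Ω
X = 37700 − 18700 = 19000 Ω

19000 Ω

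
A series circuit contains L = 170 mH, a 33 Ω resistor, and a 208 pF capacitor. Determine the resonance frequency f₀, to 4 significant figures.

ω₀ = 1/√(LC) = 1/√(0.17 × 2.08e-10) = 168200 rad/s
f₀ = ω₀/(2π) = 26.76 kHz

26.76 kHz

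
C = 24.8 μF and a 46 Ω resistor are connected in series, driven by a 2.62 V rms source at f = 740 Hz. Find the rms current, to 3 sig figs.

56.0 mA

ω = 2πf = 4650 rad/s
X_C = 1/(ωC) = 8.67 Ω
Z = 46.0 − j8.67 Ω
|Z| = √(46.0² + 8.67²) = 46.8 Ω
I = V/|Z| = 2.62/46.8 = 56.0 mA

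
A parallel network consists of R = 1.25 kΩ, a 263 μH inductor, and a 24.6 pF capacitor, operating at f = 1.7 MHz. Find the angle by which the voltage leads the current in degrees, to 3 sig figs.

6.65°

ω = 2πf = 1.068e+07 rad/s
X_L = ωL = 2810 Ω
X_C = 1/(ωC) = 3810 Ω
Parallel: admittances add. Y = 1/R + 1/(jωL) + jωC
Y = (0.000800 − j9.32e-05) S
|Y| = 0.000805 S → |Z| = 1/|Y| = 1240 Ω, ∠Z = −∠Y = 6.65°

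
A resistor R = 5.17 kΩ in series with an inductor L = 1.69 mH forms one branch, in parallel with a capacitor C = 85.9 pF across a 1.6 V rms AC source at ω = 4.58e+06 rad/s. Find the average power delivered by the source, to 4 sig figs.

X_L = ωL = 7740 Ω
X_C = 1/(ωC) = 2542 Ω
Branch 1 (R+jX_L): Z₁ = 5170 + j7740 Ω, |Z₁| = 9308 Ω
Branch 2 (−jX_C): Z₂ = −j2542 Ω
Parallel: Z = Z₁Z₂/(Z₁+Z₂), |Z| = 3227 Ω, ∠Z = -78.90°
I = V/|Z| = 495.8 μA
P = VI cos φ = 1.6 × 0.0004958 × cos(-78.90°) = 152.8 μW

152.8 μW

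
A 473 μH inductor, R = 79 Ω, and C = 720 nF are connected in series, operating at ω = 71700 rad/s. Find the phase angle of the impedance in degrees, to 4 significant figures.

10.43°

X_L = ωL = 33.91 Ω
X_C = 1/(ωC) = 19.37 Ω
Net reactance X = X_L − X_C = 14.54 Ω
Z = 79.00 + j14.54 Ω
|Z| = √(79.00² + 14.54²) = 80.33 Ω
∠Z = arctan(14.54/79.00) = 10.43°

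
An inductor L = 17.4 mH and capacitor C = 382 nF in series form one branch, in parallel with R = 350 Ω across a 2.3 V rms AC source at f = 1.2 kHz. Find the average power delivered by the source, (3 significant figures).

ω = 2πf = 7540 rad/s
X_L = ωL = 131 Ω
X_C = 1/(ωC) = 347 Ω
Branch 1: Z₁ = R = 350 Ω
Branch 2 (series LC): Z₂ = j(X_L − X_C) = −j216 Ω
Parallel: Z = Z₁Z₂/(Z₁+Z₂), |Z| = 184 Ω, ∠Z = -58.3°
I = V/|Z| = 12.5 mA
P = VI cos φ = 2.3 × 0.0125 × cos(-58.3°) = 15.1 mW

15.1 mW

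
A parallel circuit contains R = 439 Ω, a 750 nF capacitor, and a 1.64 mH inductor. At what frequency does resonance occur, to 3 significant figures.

4.54 kHz

ω₀ = 1/√(LC) = 1/√(0.00164 × 7.5e-07) = 28510 rad/s
f₀ = ω₀/(2π) = 4.54 kHz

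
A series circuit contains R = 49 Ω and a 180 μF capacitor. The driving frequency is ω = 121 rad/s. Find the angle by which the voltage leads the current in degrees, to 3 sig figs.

-43.1°

X_C = 1/(ωC) = 45.9 Ω
Z = 49.0 − j45.9 Ω
|Z| = √(49.0² + 45.9²) = 67.1 Ω
∠Z = arctan(-45.9/49.0) = -43.1°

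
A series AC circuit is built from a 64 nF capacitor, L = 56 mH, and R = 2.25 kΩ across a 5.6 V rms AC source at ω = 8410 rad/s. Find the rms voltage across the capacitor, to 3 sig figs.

3.94 V

X_L = ωL = 471 Ω
X_C = 1/(ωC) = 1860 Ω
Net reactance X = X_L − X_C = -1390 Ω
Z = 2250 − j1390 Ω
|Z| = √(2250² + 1390²) = 2640 Ω
I = V/|Z| = 2.12 mA
V_C = I·|Z_C| = 0.00212 × 1860 = 3.94 V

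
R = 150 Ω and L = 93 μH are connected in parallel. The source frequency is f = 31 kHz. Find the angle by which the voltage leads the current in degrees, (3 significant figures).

ω = 2πf = 194800 rad/s
X_L = ωL = 18.1 Ω
Parallel: admittances add. Y = 1/R + 1/(jωL)
Y = (0.00667 − j0.0552) S
|Y| = 0.0556 S → |Z| = 1/|Y| = 18.0 Ω, ∠Z = −∠Y = 83.1°

83.1°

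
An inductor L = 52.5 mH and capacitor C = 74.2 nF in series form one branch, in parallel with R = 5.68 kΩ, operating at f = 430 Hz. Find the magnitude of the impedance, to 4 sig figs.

ω = 2πf = 2702 rad/s
X_L = ωL = 141.8 Ω
X_C = 1/(ωC) = 4988 Ω
Branch 1: Z₁ = R = 5680 Ω
Branch 2 (series LC): Z₂ = j(X_L − X_C) = −j4846 Ω
Parallel: Z = Z₁Z₂/(Z₁+Z₂), |Z| = 3687 Ω, ∠Z = -49.53°

3687 Ω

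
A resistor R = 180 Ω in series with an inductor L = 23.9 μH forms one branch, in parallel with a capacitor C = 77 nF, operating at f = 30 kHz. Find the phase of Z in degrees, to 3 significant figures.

-68.9°

ω = 2πf = 188500 rad/s
X_L = ωL = 4.51 Ω
X_C = 1/(ωC) = 68.9 Ω
Branch 1 (R+jX_L): Z₁ = 180 + j4.51 Ω, |Z₁| = 180 Ω
Branch 2 (−jX_C): Z₂ = −j68.9 Ω
Parallel: Z = Z₁Z₂/(Z₁+Z₂), |Z| = 64.9 Ω, ∠Z = -68.9°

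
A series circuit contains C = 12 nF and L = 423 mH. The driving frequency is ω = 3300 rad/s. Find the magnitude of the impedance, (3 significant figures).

X_L = ωL = 1400 Ω
X_C = 1/(ωC) = 25300 Ω
Net reactance X = X_L − X_C = -23900 Ω
Z = − j23900 Ω
|Z| = √(0² + 23900²) = 23900 Ω

23900 Ω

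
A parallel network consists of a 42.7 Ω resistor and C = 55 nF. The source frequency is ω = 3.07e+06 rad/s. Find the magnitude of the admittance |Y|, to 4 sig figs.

170.5 mS

X_C = 1/(ωC) = 5.922 Ω
Parallel: admittances add. Y = 1/R + jωC
Y = (0.02342 + j0.1689) S
|Y| = 0.1705 S → |Z| = 1/|Y| = 5.866 Ω, ∠Z = −∠Y = -82.10°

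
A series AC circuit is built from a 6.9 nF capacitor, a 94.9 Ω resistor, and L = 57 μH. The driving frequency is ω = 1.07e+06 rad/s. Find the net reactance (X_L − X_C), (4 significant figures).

X_L = ωL = 60.99 Ω
X_C = 1/(ωC) = 135.4 Ω
X = 60.99 − 135.4 = -74.46 Ω

-74.46 Ω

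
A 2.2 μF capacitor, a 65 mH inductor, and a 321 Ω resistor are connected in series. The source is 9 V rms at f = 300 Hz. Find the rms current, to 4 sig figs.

ω = 2πf = 1885 rad/s
X_L = ωL = 122.5 Ω
X_C = 1/(ωC) = 241.1 Ω
Net reactance X = X_L − X_C = -118.6 Ω
Z = 321.0 − j118.6 Ω
|Z| = √(321.0² + 118.6²) = 342.2 Ω
I = V/|Z| = 9/342.2 = 26.30 mA

26.30 mA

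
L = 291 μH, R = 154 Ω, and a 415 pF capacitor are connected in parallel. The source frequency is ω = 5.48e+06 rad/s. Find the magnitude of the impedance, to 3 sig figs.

149 Ω

X_L = ωL = 1590 Ω
X_C = 1/(ωC) = 440 Ω
Parallel: admittances add. Y = 1/R + 1/(jωL) + jωC
Y = (0.00649 + j0.00165) S
|Y| = 0.00670 S → |Z| = 1/|Y| = 149 Ω, ∠Z = −∠Y = -14.2°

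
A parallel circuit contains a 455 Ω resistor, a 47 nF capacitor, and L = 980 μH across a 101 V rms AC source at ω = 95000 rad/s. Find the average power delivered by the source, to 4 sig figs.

22.42 W

X_L = ωL = 93.10 Ω
X_C = 1/(ωC) = 224.0 Ω
Parallel: admittances add. Y = 1/R + 1/(jωL) + jωC
Y = (0.002198 − j0.006276) S
|Y| = 0.006650 S → |Z| = 1/|Y| = 150.4 Ω, ∠Z = −∠Y = 70.70°
I = V/|Z| = 671.6 mA
P = VI cos φ = 101 × 0.6716 × cos(70.70°) = 22.42 W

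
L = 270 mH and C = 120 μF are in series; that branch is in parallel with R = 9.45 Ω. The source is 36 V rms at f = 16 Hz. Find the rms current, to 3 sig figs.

ω = 2πf = 100.5 rad/s
X_L = ωL = 27.1 Ω
X_C = 1/(ωC) = 82.9 Ω
Branch 1: Z₁ = R = 9.45 Ω
Branch 2 (series LC): Z₂ = j(X_L − X_C) = −j55.7 Ω
Parallel: Z = Z₁Z₂/(Z₁+Z₂), |Z| = 9.32 Ω, ∠Z = -9.62°
I = V/|Z| = 36/9.32 = 3.86 A

3.86 A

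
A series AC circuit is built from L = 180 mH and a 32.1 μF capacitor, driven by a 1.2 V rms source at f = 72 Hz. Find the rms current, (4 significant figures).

ω = 2πf = 452.4 rad/s
X_L = ωL = 81.43 Ω
X_C = 1/(ωC) = 68.86 Ω
Net reactance X = X_L − X_C = 12.57 Ω
Z = j12.57 Ω
|Z| = √(0² + 12.57²) = 12.57 Ω
I = V/|Z| = 1.2/12.57 = 95.48 mA

95.48 mA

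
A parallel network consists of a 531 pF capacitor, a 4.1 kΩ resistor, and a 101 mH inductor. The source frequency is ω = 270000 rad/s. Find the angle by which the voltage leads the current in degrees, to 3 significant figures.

-23.6°

X_L = ωL = 27300 Ω
X_C = 1/(ωC) = 6970 Ω
Parallel: admittances add. Y = 1/R + 1/(jωL) + jωC
Y = (0.000244 + j0.000107) S
|Y| = 0.000266 S → |Z| = 1/|Y| = 3760 Ω, ∠Z = −∠Y = -23.6°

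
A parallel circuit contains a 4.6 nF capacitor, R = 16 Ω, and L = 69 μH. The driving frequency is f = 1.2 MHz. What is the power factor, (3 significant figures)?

0.886

ω = 2πf = 7.54e+06 rad/s
X_L = ωL = 520 Ω
X_C = 1/(ωC) = 28.8 Ω
Parallel: admittances add. Y = 1/R + 1/(jωL) + jωC
Y = (0.0625 + j0.0328) S
|Y| = 0.0706 S → |Z| = 1/|Y| = 14.2 Ω, ∠Z = −∠Y = -27.7°
cos φ = cos(-27.7°) = 0.886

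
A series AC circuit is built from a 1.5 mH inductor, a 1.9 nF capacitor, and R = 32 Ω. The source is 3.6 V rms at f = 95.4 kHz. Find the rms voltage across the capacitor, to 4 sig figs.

ω = 2πf = 599400 rad/s
X_L = ωL = 899.1 Ω
X_C = 1/(ωC) = 878.0 Ω
Net reactance X = X_L − X_C = 21.08 Ω
Z = 32.00 + j21.08 Ω
|Z| = √(32.00² + 21.08²) = 38.32 Ω
I = V/|Z| = 93.95 mA
V_C = I·|Z_C| = 0.09395 × 878.0 = 82.50 V

82.50 V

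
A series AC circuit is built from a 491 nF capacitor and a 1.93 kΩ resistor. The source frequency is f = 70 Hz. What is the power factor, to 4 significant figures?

ω = 2πf = 439.8 rad/s
X_C = 1/(ωC) = 4631 Ω
Z = 1930 − j4631 Ω
|Z| = √(1930² + 4631²) = 5017 Ω
∠Z = arctan(-4631/1930) = -67.37°
cos φ = cos(-67.37°) = 0.3847

0.3847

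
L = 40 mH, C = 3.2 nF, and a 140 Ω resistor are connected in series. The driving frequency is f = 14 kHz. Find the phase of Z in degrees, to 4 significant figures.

ω = 2πf = 87960 rad/s
X_L = ωL = 3519 Ω
X_C = 1/(ωC) = 3553 Ω
Net reactance X = X_L − X_C = -33.98 Ω
Z = 140.0 − j33.98 Ω
|Z| = √(140.0² + 33.98²) = 144.1 Ω
∠Z = arctan(-33.98/140.0) = -13.64°

-13.64°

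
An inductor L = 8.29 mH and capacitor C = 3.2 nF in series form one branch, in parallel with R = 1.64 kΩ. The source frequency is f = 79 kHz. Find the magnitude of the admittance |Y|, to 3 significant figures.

ω = 2πf = 496400 rad/s
X_L = ωL = 4110 Ω
X_C = 1/(ωC) = 630 Ω
Branch 1: Z₁ = R = 1640 Ω
Branch 2 (series LC): Z₂ = j(X_L − X_C) = j3490 Ω
Parallel: Z = Z₁Z₂/(Z₁+Z₂), |Z| = 1480 Ω, ∠Z = 25.2°
|Y| = 1/|Z| = 674 μS

674 μS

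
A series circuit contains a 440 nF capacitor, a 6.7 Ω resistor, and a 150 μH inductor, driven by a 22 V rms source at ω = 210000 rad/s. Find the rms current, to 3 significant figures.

1.01 A

X_L = ωL = 31.5 Ω
X_C = 1/(ωC) = 10.8 Ω
Net reactance X = X_L − X_C = 20.7 Ω
Z = 6.70 + j20.7 Ω
|Z| = √(6.70² + 20.7²) = 21.7 Ω
I = V/|Z| = 22/21.7 = 1.01 A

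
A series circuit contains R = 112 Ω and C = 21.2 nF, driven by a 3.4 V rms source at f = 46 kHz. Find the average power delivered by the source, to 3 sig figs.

33.0 mW

ω = 2πf = 289000 rad/s
X_C = 1/(ωC) = 163 Ω
Z = 112 − j163 Ω
|Z| = √(112² + 163²) = 198 Ω
∠Z = arctan(-163/112) = -55.5°
I = V/|Z| = 17.2 mA
P = VI cos φ = 3.4 × 0.0172 × cos(-55.5°) = 33.0 mW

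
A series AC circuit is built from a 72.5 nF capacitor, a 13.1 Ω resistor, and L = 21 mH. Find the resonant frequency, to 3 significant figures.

4.08 kHz

ω₀ = 1/√(LC) = 1/√(0.021 × 7.25e-08) = 25630 rad/s
f₀ = ω₀/(2π) = 4.08 kHz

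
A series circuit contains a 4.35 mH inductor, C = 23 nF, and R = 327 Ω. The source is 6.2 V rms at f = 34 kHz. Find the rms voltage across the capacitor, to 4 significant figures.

ω = 2πf = 213600 rad/s
X_L = ωL = 929.3 Ω
X_C = 1/(ωC) = 203.5 Ω
Net reactance X = X_L − X_C = 725.8 Ω
Z = 327.0 + j725.8 Ω
|Z| = √(327.0² + 725.8²) = 796.0 Ω
I = V/|Z| = 7.789 mA
V_C = I·|Z_C| = 0.007789 × 203.5 = 1.585 V

1.585 V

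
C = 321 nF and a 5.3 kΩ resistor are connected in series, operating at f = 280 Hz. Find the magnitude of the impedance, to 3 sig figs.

5590 Ω

ω = 2πf = 1759 rad/s
X_C = 1/(ωC) = 1770 Ω
Z = 5300 − j1770 Ω
|Z| = √(5300² + 1770²) = 5590 Ω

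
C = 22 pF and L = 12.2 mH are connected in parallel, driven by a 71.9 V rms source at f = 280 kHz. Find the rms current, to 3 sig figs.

ω = 2πf = 1.759e+06 rad/s
X_L = ωL = 21500 Ω
X_C = 1/(ωC) = 25800 Ω
Parallel: admittances add. Y = 1/(jωL) + jωC
Y = (0 − j7.89e-06) S
|Y| = 7.89e-06 S → |Z| = 1/|Y| = 127000 Ω, ∠Z = −∠Y = 90.0°
I = V/|Z| = 71.9/127000 = 567 μA

567 μA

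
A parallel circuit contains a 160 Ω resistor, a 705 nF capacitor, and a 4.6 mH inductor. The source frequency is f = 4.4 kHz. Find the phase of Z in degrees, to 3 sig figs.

-61.7°

ω = 2πf = 27650 rad/s
X_L = ωL = 127 Ω
X_C = 1/(ωC) = 51.3 Ω
Parallel: admittances add. Y = 1/R + 1/(jωL) + jωC
Y = (0.00625 + j0.0116) S
|Y| = 0.0132 S → |Z| = 1/|Y| = 75.8 Ω, ∠Z = −∠Y = -61.7°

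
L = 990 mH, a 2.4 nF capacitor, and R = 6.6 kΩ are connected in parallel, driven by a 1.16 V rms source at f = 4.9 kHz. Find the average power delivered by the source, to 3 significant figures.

204 μW

ω = 2πf = 30790 rad/s
X_L = ωL = 30500 Ω
X_C = 1/(ωC) = 13500 Ω
Parallel: admittances add. Y = 1/R + 1/(jωL) + jωC
Y = (0.000152 + j4.11e-05) S
|Y| = 0.000157 S → |Z| = 1/|Y| = 6370 Ω, ∠Z = −∠Y = -15.2°
I = V/|Z| = 182 μA
P = VI cos φ = 1.16 × 0.000182 × cos(-15.2°) = 204 μW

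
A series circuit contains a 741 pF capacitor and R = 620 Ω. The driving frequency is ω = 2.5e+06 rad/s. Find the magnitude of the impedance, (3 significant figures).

X_C = 1/(ωC) = 540 Ω
Z = 620 − j540 Ω
|Z| = √(620² + 540²) = 822 Ω

822 Ω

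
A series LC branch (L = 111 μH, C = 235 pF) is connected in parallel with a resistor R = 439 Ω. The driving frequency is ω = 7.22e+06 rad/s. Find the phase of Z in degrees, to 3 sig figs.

X_L = ωL = 801 Ω
X_C = 1/(ωC) = 589 Ω
Branch 1: Z₁ = R = 439 Ω
Branch 2 (series LC): Z₂ = j(X_L − X_C) = j212 Ω
Parallel: Z = Z₁Z₂/(Z₁+Z₂), |Z| = 191 Ω, ∠Z = 64.2°

64.2°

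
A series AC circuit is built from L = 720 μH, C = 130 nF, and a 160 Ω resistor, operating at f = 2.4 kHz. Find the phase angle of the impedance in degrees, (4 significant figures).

-72.23°

ω = 2πf = 15080 rad/s
X_L = ωL = 10.86 Ω
X_C = 1/(ωC) = 510.1 Ω
Net reactance X = X_L − X_C = -499.3 Ω
Z = 160.0 − j499.3 Ω
|Z| = √(160.0² + 499.3²) = 524.3 Ω
∠Z = arctan(-499.3/160.0) = -72.23°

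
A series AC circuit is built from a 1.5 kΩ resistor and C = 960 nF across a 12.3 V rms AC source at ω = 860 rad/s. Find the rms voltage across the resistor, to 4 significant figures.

9.570 V

X_C = 1/(ωC) = 1211 Ω
Z = 1500 − j1211 Ω
|Z| = √(1500² + 1211²) = 1928 Ω
I = V/|Z| = 6.380 mA
V_R = I·|Z_R| = 0.006380 × 1500 = 9.570 V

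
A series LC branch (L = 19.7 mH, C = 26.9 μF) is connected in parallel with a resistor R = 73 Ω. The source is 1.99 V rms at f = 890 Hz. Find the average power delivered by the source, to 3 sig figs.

ω = 2πf = 5592 rad/s
X_L = ωL = 110 Ω
X_C = 1/(ωC) = 6.65 Ω
Branch 1: Z₁ = R = 73.0 Ω
Branch 2 (series LC): Z₂ = j(X_L − X_C) = j104 Ω
Parallel: Z = Z₁Z₂/(Z₁+Z₂), |Z| = 59.7 Ω, ∠Z = 35.2°
I = V/|Z| = 33.4 mA
P = VI cos φ = 1.99 × 0.0334 × cos(35.2°) = 54.2 mW

54.2 mW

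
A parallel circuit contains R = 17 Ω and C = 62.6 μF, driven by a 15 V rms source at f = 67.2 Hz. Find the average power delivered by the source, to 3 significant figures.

ω = 2πf = 422.2 rad/s
X_C = 1/(ωC) = 37.8 Ω
Parallel: admittances add. Y = 1/R + jωC
Y = (0.0588 + j0.0264) S
|Y| = 0.0645 S → |Z| = 1/|Y| = 15.5 Ω, ∠Z = −∠Y = -24.2°
I = V/|Z| = 967 mA
P = VI cos φ = 15 × 0.967 × cos(-24.2°) = 13.2 W

13.2 W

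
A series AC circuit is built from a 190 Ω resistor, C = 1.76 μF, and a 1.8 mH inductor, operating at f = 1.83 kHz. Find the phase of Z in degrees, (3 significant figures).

ω = 2πf = 11500 rad/s
X_L = ωL = 20.7 Ω
X_C = 1/(ωC) = 49.4 Ω
Net reactance X = X_L − X_C = -28.7 Ω
Z = 190 − j28.7 Ω
|Z| = √(190² + 28.7²) = 192 Ω
∠Z = arctan(-28.7/190) = -8.60°

-8.60°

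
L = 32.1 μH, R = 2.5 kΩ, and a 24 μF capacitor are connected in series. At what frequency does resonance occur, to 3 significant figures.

5.73 kHz

ω₀ = 1/√(LC) = 1/√(3.21e-05 × 2.4e-05) = 36030 rad/s
f₀ = ω₀/(2π) = 5.73 kHz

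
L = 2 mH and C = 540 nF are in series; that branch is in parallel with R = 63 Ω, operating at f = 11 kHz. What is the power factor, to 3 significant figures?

0.871

ω = 2πf = 69120 rad/s
X_L = ωL = 138 Ω
X_C = 1/(ωC) = 26.8 Ω
Branch 1: Z₁ = R = 63.0 Ω
Branch 2 (series LC): Z₂ = j(X_L − X_C) = j111 Ω
Parallel: Z = Z₁Z₂/(Z₁+Z₂), |Z| = 54.8 Ω, ∠Z = 29.5°
cos φ = cos(29.5°) = 0.871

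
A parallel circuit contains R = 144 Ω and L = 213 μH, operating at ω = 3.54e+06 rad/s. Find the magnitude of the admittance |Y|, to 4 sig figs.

X_L = ωL = 754.0 Ω
Parallel: admittances add. Y = 1/R + 1/(jωL)
Y = (0.006944 − j0.001326) S
|Y| = 0.007070 S → |Z| = 1/|Y| = 141.4 Ω, ∠Z = −∠Y = 10.81°

7.070 mS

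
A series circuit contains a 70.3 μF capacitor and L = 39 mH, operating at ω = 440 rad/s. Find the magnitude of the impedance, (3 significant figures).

X_L = ωL = 17.2 Ω
X_C = 1/(ωC) = 32.3 Ω
Net reactance X = X_L − X_C = -15.2 Ω
Z = − j15.2 Ω
|Z| = √(0² + 15.2²) = 15.2 Ω

15.2 Ω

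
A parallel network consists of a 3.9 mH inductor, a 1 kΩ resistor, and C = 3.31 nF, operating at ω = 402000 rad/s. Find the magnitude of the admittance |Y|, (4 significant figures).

1.217 mS

X_L = ωL = 1568 Ω
X_C = 1/(ωC) = 751.5 Ω
Parallel: admittances add. Y = 1/R + 1/(jωL) + jωC
Y = (0.001000 + j0.0006928) S
|Y| = 0.001217 S → |Z| = 1/|Y| = 822.0 Ω, ∠Z = −∠Y = -34.71°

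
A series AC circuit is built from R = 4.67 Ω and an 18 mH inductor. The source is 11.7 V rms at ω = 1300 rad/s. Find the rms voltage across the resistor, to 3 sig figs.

2.29 V

X_L = ωL = 23.4 Ω
Z = 4.67 + j23.4 Ω
|Z| = √(4.67² + 23.4²) = 23.9 Ω
I = V/|Z| = 490 mA
V_R = I·|Z_R| = 0.490 × 4.67 = 2.29 V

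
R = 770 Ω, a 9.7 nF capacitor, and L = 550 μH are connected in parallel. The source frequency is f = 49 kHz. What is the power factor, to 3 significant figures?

ω = 2πf = 307900 rad/s
X_L = ωL = 169 Ω
X_C = 1/(ωC) = 335 Ω
Parallel: admittances add. Y = 1/R + 1/(jωL) + jωC
Y = (0.00130 − j0.00292) S
|Y| = 0.00320 S → |Z| = 1/|Y| = 313 Ω, ∠Z = −∠Y = 66.0°
cos φ = cos(66.0°) = 0.406

0.406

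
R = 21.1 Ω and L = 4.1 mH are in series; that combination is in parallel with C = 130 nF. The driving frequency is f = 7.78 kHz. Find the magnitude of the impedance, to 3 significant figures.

661 Ω

ω = 2πf = 48880 rad/s
X_L = ωL = 200 Ω
X_C = 1/(ωC) = 157 Ω
Branch 1 (R+jX_L): Z₁ = 21.1 + j200 Ω, |Z₁| = 202 Ω
Branch 2 (−jX_C): Z₂ = −j157 Ω
Parallel: Z = Z₁Z₂/(Z₁+Z₂), |Z| = 661 Ω, ∠Z = -69.9°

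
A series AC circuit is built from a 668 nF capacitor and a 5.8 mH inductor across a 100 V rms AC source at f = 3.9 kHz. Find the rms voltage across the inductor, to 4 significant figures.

175.4 V

ω = 2πf = 24500 rad/s
X_L = ωL = 142.1 Ω
X_C = 1/(ωC) = 61.09 Ω
Net reactance X = X_L − X_C = 81.03 Ω
Z = j81.03 Ω
|Z| = √(0² + 81.03²) = 81.03 Ω
I = V/|Z| = 1.234 A
V_L = I·|Z_L| = 1.234 × 142.1 = 175.4 V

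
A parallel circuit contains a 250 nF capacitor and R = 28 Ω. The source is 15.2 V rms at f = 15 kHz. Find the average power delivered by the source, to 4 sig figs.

ω = 2πf = 94250 rad/s
X_C = 1/(ωC) = 42.44 Ω
Parallel: admittances add. Y = 1/R + jωC
Y = (0.03571 + j0.02356) S
|Y| = 0.04279 S → |Z| = 1/|Y| = 23.37 Ω, ∠Z = −∠Y = -33.41°
I = V/|Z| = 650.4 mA
P = VI cos φ = 15.2 × 0.6504 × cos(-33.41°) = 8.251 W

8.251 W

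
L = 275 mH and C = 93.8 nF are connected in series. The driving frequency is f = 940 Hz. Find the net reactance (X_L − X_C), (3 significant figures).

-181 Ω

ω = 2πf = 5906 rad/s
X_L = ωL = 1620 Ω
X_C = 1/(ωC) = 1810 Ω
X = 1620 − 1810 = -181 Ω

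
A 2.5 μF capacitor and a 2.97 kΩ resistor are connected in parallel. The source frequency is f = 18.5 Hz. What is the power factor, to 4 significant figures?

ω = 2πf = 116.2 rad/s
X_C = 1/(ωC) = 3441 Ω
Parallel: admittances add. Y = 1/R + jωC
Y = (0.0003367 + j0.0002906) S
|Y| = 0.0004448 S → |Z| = 1/|Y| = 2248 Ω, ∠Z = −∠Y = -40.80°
cos φ = cos(-40.80°) = 0.7570

0.7570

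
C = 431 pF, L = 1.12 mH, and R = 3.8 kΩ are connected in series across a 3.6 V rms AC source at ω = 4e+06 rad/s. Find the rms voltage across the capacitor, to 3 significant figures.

0.383 V

X_L = ωL = 4480 Ω
X_C = 1/(ωC) = 580 Ω
Net reactance X = X_L − X_C = 3900 Ω
Z = 3800 + j3900 Ω
|Z| = √(3800² + 3900²) = 5450 Ω
I = V/|Z| = 661 μA
V_C = I·|Z_C| = 0.000661 × 580 = 0.383 V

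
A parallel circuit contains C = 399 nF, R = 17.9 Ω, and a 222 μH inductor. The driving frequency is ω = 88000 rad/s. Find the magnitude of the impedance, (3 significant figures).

X_L = ωL = 19.5 Ω
X_C = 1/(ωC) = 28.5 Ω
Parallel: admittances add. Y = 1/R + 1/(jωL) + jωC
Y = (0.0559 − j0.0161) S
|Y| = 0.0581 S → |Z| = 1/|Y| = 17.2 Ω, ∠Z = −∠Y = 16.1°

17.2 Ω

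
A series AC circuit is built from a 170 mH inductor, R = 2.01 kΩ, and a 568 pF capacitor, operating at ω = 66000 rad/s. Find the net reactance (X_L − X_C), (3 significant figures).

X_L = ωL = 11200 Ω
X_C = 1/(ωC) = 26700 Ω
X = 11200 − 26700 = -15500 Ω

-15500 Ω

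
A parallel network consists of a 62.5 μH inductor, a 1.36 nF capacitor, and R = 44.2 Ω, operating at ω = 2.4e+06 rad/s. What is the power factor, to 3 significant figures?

X_L = ωL = 150 Ω
X_C = 1/(ωC) = 306 Ω
Parallel: admittances add. Y = 1/R + 1/(jωL) + jωC
Y = (0.0226 − j0.00340) S
|Y| = 0.0229 S → |Z| = 1/|Y| = 43.7 Ω, ∠Z = −∠Y = 8.55°
cos φ = cos(8.55°) = 0.989

0.989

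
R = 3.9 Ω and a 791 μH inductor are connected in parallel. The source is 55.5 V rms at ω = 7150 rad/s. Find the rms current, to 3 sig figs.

17.3 A

X_L = ωL = 5.66 Ω
Parallel: admittances add. Y = 1/R + 1/(jωL)
Y = (0.256 − j0.177) S
|Y| = 0.311 S → |Z| = 1/|Y| = 3.21 Ω, ∠Z = −∠Y = 34.6°
I = V/|Z| = 55.5/3.21 = 17.3 A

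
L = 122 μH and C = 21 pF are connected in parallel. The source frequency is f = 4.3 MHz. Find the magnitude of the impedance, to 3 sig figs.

3790 Ω

ω = 2πf = 2.702e+07 rad/s
X_L = ωL = 3300 Ω
X_C = 1/(ωC) = 1760 Ω
Parallel: admittances add. Y = 1/(jωL) + jωC
Y = (0 + j0.000264) S
|Y| = 0.000264 S → |Z| = 1/|Y| = 3790 Ω, ∠Z = −∠Y = -90.0°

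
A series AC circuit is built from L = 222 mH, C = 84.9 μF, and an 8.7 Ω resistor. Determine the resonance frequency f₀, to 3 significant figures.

ω₀ = 1/√(LC) = 1/√(0.222 × 8.49e-05) = 230.3 rad/s
f₀ = ω₀/(2π) = 36.7 Hz

36.7 Hz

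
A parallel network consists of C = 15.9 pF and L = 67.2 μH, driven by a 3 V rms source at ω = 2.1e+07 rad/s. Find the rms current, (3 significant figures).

1.12 mA

X_L = ωL = 1410 Ω
X_C = 1/(ωC) = 2990 Ω
Parallel: admittances add. Y = 1/(jωL) + jωC
Y = (0 − j0.000375) S
|Y| = 0.000375 S → |Z| = 1/|Y| = 2670 Ω, ∠Z = −∠Y = 90.0°
I = V/|Z| = 3/2670 = 1.12 mA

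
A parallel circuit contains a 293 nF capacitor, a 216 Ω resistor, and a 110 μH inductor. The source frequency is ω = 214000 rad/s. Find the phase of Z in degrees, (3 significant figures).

X_L = ωL = 23.5 Ω
X_C = 1/(ωC) = 15.9 Ω
Parallel: admittances add. Y = 1/R + 1/(jωL) + jωC
Y = (0.00463 + j0.0202) S
|Y| = 0.0207 S → |Z| = 1/|Y| = 48.2 Ω, ∠Z = −∠Y = -77.1°

-77.1°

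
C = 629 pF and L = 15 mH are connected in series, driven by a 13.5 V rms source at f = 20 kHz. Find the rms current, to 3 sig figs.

ω = 2πf = 125700 rad/s
X_L = ωL = 1880 Ω
X_C = 1/(ωC) = 12700 Ω
Net reactance X = X_L − X_C = -10800 Ω
Z = − j10800 Ω
|Z| = √(0² + 10800²) = 10800 Ω
I = V/|Z| = 13.5/10800 = 1.25 mA

1.25 mA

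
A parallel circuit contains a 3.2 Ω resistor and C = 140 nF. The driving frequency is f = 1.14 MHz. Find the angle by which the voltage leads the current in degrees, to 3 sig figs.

ω = 2πf = 7.163e+06 rad/s
X_C = 1/(ωC) = 0.997 Ω
Parallel: admittances add. Y = 1/R + jωC
Y = (0.312 + j1.00) S
|Y| = 1.05 S → |Z| = 1/|Y| = 0.952 Ω, ∠Z = −∠Y = -72.7°

-72.7°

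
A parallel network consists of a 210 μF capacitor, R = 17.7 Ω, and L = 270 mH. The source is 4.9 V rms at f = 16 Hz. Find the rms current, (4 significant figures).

287.4 mA

ω = 2πf = 100.5 rad/s
X_L = ωL = 27.14 Ω
X_C = 1/(ωC) = 47.37 Ω
Parallel: admittances add. Y = 1/R + 1/(jωL) + jωC
Y = (0.05650 − j0.01573) S
|Y| = 0.05865 S → |Z| = 1/|Y| = 17.05 Ω, ∠Z = −∠Y = 15.56°
I = V/|Z| = 4.9/17.05 = 287.4 mA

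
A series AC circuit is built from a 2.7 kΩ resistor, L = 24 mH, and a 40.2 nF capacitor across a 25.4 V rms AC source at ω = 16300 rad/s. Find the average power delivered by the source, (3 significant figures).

X_L = ωL = 391 Ω
X_C = 1/(ωC) = 1530 Ω
Net reactance X = X_L − X_C = -1130 Ω
Z = 2700 − j1130 Ω
|Z| = √(2700² + 1130²) = 2930 Ω
∠Z = arctan(-1130/2700) = -22.8°
I = V/|Z| = 8.67 mA
P = VI cos φ = 25.4 × 0.00867 × cos(-22.8°) = 203 mW

203 mW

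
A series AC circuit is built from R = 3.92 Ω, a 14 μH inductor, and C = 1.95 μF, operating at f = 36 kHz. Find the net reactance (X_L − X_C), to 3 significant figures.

0.900 Ω

ω = 2πf = 226200 rad/s
X_L = ωL = 3.17 Ω
X_C = 1/(ωC) = 2.27 Ω
X = 3.17 − 2.27 = 0.900 Ω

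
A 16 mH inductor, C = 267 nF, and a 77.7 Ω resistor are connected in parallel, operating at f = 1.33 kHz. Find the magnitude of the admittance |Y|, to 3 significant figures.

ω = 2πf = 8357 rad/s
X_L = ωL = 134 Ω
X_C = 1/(ωC) = 448 Ω
Parallel: admittances add. Y = 1/R + 1/(jωL) + jωC
Y = (0.0129 − j0.00525) S
|Y| = 0.0139 S → |Z| = 1/|Y| = 71.9 Ω, ∠Z = −∠Y = 22.2°

13.9 mS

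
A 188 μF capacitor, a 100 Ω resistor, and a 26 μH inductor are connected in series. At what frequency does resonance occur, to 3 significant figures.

2.28 kHz

ω₀ = 1/√(LC) = 1/√(2.6e-05 × 0.000188) = 14300 rad/s
f₀ = ω₀/(2π) = 2.28 kHz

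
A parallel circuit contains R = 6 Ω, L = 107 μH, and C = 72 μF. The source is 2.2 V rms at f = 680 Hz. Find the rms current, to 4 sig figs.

ω = 2πf = 4273 rad/s
X_L = ωL = 0.4572 Ω
X_C = 1/(ωC) = 3.251 Ω
Parallel: admittances add. Y = 1/R + 1/(jωL) + jωC
Y = (0.1667 − j1.880) S
|Y| = 1.887 S → |Z| = 1/|Y| = 0.5299 Ω, ∠Z = −∠Y = 84.93°
I = V/|Z| = 2.2/0.5299 = 4.152 A

4.152 A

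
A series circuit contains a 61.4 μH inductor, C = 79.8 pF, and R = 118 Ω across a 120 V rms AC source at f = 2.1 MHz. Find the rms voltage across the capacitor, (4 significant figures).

623.6 V

ω = 2πf = 1.319e+07 rad/s
X_L = ωL = 810.2 Ω
X_C = 1/(ωC) = 949.7 Ω
Net reactance X = X_L − X_C = -139.6 Ω
Z = 118.0 − j139.6 Ω
|Z| = √(118.0² + 139.6²) = 182.8 Ω
I = V/|Z| = 656.6 mA
V_C = I·|Z_C| = 0.6566 × 949.7 = 623.6 V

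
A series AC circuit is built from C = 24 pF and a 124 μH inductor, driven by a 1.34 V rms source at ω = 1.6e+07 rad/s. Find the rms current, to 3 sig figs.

X_L = ωL = 1980 Ω
X_C = 1/(ωC) = 2600 Ω
Net reactance X = X_L − X_C = -620 Ω
Z = − j620 Ω
|Z| = √(0² + 620²) = 620 Ω
I = V/|Z| = 1.34/620 = 2.16 mA

2.16 mA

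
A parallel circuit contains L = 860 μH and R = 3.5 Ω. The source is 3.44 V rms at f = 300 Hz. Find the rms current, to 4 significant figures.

2.339 A

ω = 2πf = 1885 rad/s
X_L = ωL = 1.621 Ω
Parallel: admittances add. Y = 1/R + 1/(jωL)
Y = (0.2857 − j0.6169) S
|Y| = 0.6798 S → |Z| = 1/|Y| = 1.471 Ω, ∠Z = −∠Y = 65.15°
I = V/|Z| = 3.44/1.471 = 2.339 A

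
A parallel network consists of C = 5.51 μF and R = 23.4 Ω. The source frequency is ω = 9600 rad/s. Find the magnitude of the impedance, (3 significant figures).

14.7 Ω

X_C = 1/(ωC) = 18.9 Ω
Parallel: admittances add. Y = 1/R + jωC
Y = (0.0427 + j0.0529) S
|Y| = 0.0680 S → |Z| = 1/|Y| = 14.7 Ω, ∠Z = −∠Y = -51.1°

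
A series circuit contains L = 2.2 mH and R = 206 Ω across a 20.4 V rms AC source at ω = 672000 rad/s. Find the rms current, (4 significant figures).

13.67 mA

X_L = ωL = 1478 Ω
Z = 206.0 + j1478 Ω
|Z| = √(206.0² + 1478²) = 1493 Ω
I = V/|Z| = 20.4/1493 = 13.67 mA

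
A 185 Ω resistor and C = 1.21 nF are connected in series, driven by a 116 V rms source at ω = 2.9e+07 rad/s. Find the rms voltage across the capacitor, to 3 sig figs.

X_C = 1/(ωC) = 28.5 Ω
Z = 185 − j28.5 Ω
|Z| = √(185² + 28.5²) = 187 Ω
I = V/|Z| = 620 mA
V_C = I·|Z_C| = 0.620 × 28.5 = 17.7 V

17.7 V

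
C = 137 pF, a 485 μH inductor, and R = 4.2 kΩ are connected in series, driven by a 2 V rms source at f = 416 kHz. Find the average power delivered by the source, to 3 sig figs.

841 μW

ω = 2πf = 2.614e+06 rad/s
X_L = ωL = 1270 Ω
X_C = 1/(ωC) = 2790 Ω
Net reactance X = X_L − X_C = -1520 Ω
Z = 4200 − j1520 Ω
|Z| = √(4200² + 1520²) = 4470 Ω
∠Z = arctan(-1520/4200) = -20.0°
I = V/|Z| = 448 μA
P = VI cos φ = 2 × 0.000448 × cos(-20.0°) = 841 μW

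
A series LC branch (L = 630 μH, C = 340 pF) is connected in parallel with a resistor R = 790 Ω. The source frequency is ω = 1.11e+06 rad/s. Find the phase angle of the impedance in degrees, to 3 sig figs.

X_L = ωL = 699 Ω
X_C = 1/(ωC) = 2650 Ω
Branch 1: Z₁ = R = 790 Ω
Branch 2 (series LC): Z₂ = j(X_L − X_C) = −j1950 Ω
Parallel: Z = Z₁Z₂/(Z₁+Z₂), |Z| = 732 Ω, ∠Z = -22.1°

-22.1°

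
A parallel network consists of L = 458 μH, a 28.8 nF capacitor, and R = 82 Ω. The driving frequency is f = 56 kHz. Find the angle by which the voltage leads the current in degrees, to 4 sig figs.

-17.85°

ω = 2πf = 351900 rad/s
X_L = ωL = 161.2 Ω
X_C = 1/(ωC) = 98.68 Ω
Parallel: admittances add. Y = 1/R + 1/(jωL) + jωC
Y = (0.01220 + j0.003928) S
|Y| = 0.01281 S → |Z| = 1/|Y| = 78.05 Ω, ∠Z = −∠Y = -17.85°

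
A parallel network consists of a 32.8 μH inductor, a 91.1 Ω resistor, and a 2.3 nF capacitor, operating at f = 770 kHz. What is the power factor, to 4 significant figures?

ω = 2πf = 4.838e+06 rad/s
X_L = ωL = 158.7 Ω
X_C = 1/(ωC) = 89.87 Ω
Parallel: admittances add. Y = 1/R + 1/(jωL) + jωC
Y = (0.01098 + j0.004826) S
|Y| = 0.01199 S → |Z| = 1/|Y| = 83.40 Ω, ∠Z = −∠Y = -23.73°
cos φ = cos(-23.73°) = 0.9154

0.9154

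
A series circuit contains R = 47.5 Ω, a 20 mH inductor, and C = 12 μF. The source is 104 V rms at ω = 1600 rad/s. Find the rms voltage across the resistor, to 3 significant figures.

X_L = ωL = 32.0 Ω
X_C = 1/(ωC) = 52.1 Ω
Net reactance X = X_L − X_C = -20.1 Ω
Z = 47.5 − j20.1 Ω
|Z| = √(47.5² + 20.1²) = 51.6 Ω
I = V/|Z| = 2.02 A
V_R = I·|Z_R| = 2.02 × 47.5 = 95.8 V

95.8 V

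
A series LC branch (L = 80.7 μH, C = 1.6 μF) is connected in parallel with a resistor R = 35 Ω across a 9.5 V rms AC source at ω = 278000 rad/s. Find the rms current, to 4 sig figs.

X_L = ωL = 22.43 Ω
X_C = 1/(ωC) = 2.248 Ω
Branch 1: Z₁ = R = 35.00 Ω
Branch 2 (series LC): Z₂ = j(X_L − X_C) = j20.19 Ω
Parallel: Z = Z₁Z₂/(Z₁+Z₂), |Z| = 17.49 Ω, ∠Z = 60.03°
I = V/|Z| = 9.5/17.49 = 543.3 mA

543.3 mA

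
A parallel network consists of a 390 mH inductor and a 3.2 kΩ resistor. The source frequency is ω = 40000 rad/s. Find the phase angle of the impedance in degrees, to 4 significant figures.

X_L = ωL = 15600 Ω
Parallel: admittances add. Y = 1/R + 1/(jωL)
Y = (0.0003125 − j6.41e-05) S
|Y| = 0.0003190 S → |Z| = 1/|Y| = 3135 Ω, ∠Z = −∠Y = 11.59°

11.59°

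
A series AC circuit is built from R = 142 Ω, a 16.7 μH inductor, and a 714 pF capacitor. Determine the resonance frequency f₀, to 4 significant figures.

ω₀ = 1/√(LC) = 1/√(1.67e-05 × 7.14e-10) = 9.158e+06 rad/s
f₀ = ω₀/(2π) = 1.458 MHz

1.458 MHz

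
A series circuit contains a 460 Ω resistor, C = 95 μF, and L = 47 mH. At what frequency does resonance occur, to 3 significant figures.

75.3 Hz

ω₀ = 1/√(LC) = 1/√(0.047 × 9.5e-05) = 473.2 rad/s
f₀ = ω₀/(2π) = 75.3 Hz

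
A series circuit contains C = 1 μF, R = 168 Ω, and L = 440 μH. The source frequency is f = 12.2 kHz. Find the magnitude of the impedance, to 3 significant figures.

169 Ω

ω = 2πf = 76650 rad/s
X_L = ωL = 33.7 Ω
X_C = 1/(ωC) = 13.0 Ω
Net reactance X = X_L − X_C = 20.7 Ω
Z = 168 + j20.7 Ω
|Z| = √(168² + 20.7²) = 169 Ω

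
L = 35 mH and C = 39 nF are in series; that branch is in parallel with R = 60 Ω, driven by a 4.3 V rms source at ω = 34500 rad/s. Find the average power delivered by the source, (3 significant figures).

308 mW

X_L = ωL = 1210 Ω
X_C = 1/(ωC) = 743 Ω
Branch 1: Z₁ = R = 60.0 Ω
Branch 2 (series LC): Z₂ = j(X_L − X_C) = j464 Ω
Parallel: Z = Z₁Z₂/(Z₁+Z₂), |Z| = 59.5 Ω, ∠Z = 7.36°
I = V/|Z| = 72.3 mA
P = VI cos φ = 4.3 × 0.0723 × cos(7.36°) = 308 mW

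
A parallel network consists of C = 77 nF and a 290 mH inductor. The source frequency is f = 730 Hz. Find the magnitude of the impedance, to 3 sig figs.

2510 Ω

ω = 2πf = 4587 rad/s
X_L = ωL = 1330 Ω
X_C = 1/(ωC) = 2830 Ω
Parallel: admittances add. Y = 1/(jωL) + jωC
Y = (0 − j0.000399) S
|Y| = 0.000399 S → |Z| = 1/|Y| = 2510 Ω, ∠Z = −∠Y = 90.0°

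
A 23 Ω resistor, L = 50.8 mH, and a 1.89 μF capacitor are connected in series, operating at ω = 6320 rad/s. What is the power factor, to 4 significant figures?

X_L = ωL = 321.1 Ω
X_C = 1/(ωC) = 83.72 Ω
Net reactance X = X_L − X_C = 237.3 Ω
Z = 23.00 + j237.3 Ω
|Z| = √(23.00² + 237.3²) = 238.4 Ω
∠Z = arctan(237.3/23.00) = 84.46°
cos φ = cos(84.46°) = 0.09646

0.09646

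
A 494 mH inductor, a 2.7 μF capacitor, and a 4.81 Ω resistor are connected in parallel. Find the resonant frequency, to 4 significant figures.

137.8 Hz

ω₀ = 1/√(LC) = 1/√(0.494 × 2.7e-06) = 865.9 rad/s
f₀ = ω₀/(2π) = 137.8 Hz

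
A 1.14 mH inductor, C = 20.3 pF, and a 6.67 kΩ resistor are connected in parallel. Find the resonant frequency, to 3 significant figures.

1.05 MHz

ω₀ = 1/√(LC) = 1/√(0.00114 × 2.03e-11) = 6.574e+06 rad/s
f₀ = ω₀/(2π) = 1.05 MHz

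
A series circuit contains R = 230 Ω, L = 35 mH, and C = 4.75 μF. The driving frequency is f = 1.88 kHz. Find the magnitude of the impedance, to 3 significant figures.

458 Ω

ω = 2πf = 11810 rad/s
X_L = ωL = 413 Ω
X_C = 1/(ωC) = 17.8 Ω
Net reactance X = X_L − X_C = 396 Ω
Z = 230 + j396 Ω
|Z| = √(230² + 396²) = 458 Ω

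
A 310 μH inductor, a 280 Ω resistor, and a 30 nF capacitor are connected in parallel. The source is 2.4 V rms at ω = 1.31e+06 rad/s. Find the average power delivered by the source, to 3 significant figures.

X_L = ωL = 406 Ω
X_C = 1/(ωC) = 25.4 Ω
Parallel: admittances add. Y = 1/R + 1/(jωL) + jωC
Y = (0.00357 + j0.0368) S
|Y| = 0.0370 S → |Z| = 1/|Y| = 27.0 Ω, ∠Z = −∠Y = -84.5°
I = V/|Z| = 88.8 mA
P = VI cos φ = 2.4 × 0.0888 × cos(-84.5°) = 20.6 mW

20.6 mW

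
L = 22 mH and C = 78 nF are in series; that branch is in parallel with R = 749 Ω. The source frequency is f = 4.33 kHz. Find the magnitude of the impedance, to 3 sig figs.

126 Ω

ω = 2πf = 27210 rad/s
X_L = ωL = 599 Ω
X_C = 1/(ωC) = 471 Ω
Branch 1: Z₁ = R = 749 Ω
Branch 2 (series LC): Z₂ = j(X_L − X_C) = j127 Ω
Parallel: Z = Z₁Z₂/(Z₁+Z₂), |Z| = 126 Ω, ∠Z = 80.4°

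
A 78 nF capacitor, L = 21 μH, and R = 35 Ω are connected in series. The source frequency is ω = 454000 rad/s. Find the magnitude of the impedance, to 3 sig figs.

39.7 Ω

X_L = ωL = 9.53 Ω
X_C = 1/(ωC) = 28.2 Ω
Net reactance X = X_L − X_C = -18.7 Ω
Z = 35.0 − j18.7 Ω
|Z| = √(35.0² + 18.7²) = 39.7 Ω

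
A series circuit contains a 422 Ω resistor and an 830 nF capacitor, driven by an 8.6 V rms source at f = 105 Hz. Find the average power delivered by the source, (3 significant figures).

8.88 mW

ω = 2πf = 659.7 rad/s
X_C = 1/(ωC) = 1830 Ω
Z = 422 − j1830 Ω
|Z| = √(422² + 1830²) = 1870 Ω
∠Z = arctan(-1830/422) = -77.0°
I = V/|Z| = 4.59 mA
P = VI cos φ = 8.6 × 0.00459 × cos(-77.0°) = 8.88 mW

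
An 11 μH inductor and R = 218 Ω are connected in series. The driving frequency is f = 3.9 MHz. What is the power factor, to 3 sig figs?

0.629

ω = 2πf = 2.45e+07 rad/s
X_L = ωL = 270 Ω
Z = 218 + j270 Ω
|Z| = √(218² + 270²) = 347 Ω
∠Z = arctan(270/218) = 51.0°
cos φ = cos(51.0°) = 0.629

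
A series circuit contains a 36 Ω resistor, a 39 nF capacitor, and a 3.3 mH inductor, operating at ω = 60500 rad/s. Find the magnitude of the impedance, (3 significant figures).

X_L = ωL = 200 Ω
X_C = 1/(ωC) = 424 Ω
Net reactance X = X_L − X_C = -224 Ω
Z = 36.0 − j224 Ω
|Z| = √(36.0² + 224²) = 227 Ω

227 Ω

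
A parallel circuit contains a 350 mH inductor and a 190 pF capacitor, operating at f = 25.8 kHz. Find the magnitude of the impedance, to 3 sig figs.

ω = 2πf = 162100 rad/s
X_L = ωL = 56700 Ω
X_C = 1/(ωC) = 32500 Ω
Parallel: admittances add. Y = 1/(jωL) + jωC
Y = (0 + j1.32e-05) S
|Y| = 1.32e-05 S → |Z| = 1/|Y| = 75900 Ω, ∠Z = −∠Y = -90.0°

75900 Ω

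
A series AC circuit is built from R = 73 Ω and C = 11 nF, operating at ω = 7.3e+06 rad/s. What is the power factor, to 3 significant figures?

X_C = 1/(ωC) = 12.5 Ω
Z = 73.0 − j12.5 Ω
|Z| = √(73.0² + 12.5²) = 74.1 Ω
∠Z = arctan(-12.5/73.0) = -9.68°
cos φ = cos(-9.68°) = 0.986

0.986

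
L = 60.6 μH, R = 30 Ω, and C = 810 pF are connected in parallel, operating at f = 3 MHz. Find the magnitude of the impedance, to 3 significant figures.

ω = 2πf = 1.885e+07 rad/s
X_L = ωL = 1140 Ω
X_C = 1/(ωC) = 65.5 Ω
Parallel: admittances add. Y = 1/R + 1/(jωL) + jωC
Y = (0.0333 + j0.0144) S
|Y| = 0.0363 S → |Z| = 1/|Y| = 27.5 Ω, ∠Z = −∠Y = -23.4°

27.5 Ω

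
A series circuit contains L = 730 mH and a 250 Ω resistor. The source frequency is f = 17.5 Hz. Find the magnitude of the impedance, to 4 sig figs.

ω = 2πf = 110.0 rad/s
X_L = ωL = 80.27 Ω
Z = 250.0 + j80.27 Ω
|Z| = √(250.0² + 80.27²) = 262.6 Ω

262.6 Ω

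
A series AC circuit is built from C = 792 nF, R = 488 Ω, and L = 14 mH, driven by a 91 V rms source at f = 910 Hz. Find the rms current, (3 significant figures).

179 mA

ω = 2πf = 5718 rad/s
X_L = ωL = 80.0 Ω
X_C = 1/(ωC) = 221 Ω
Net reactance X = X_L − X_C = -141 Ω
Z = 488 − j141 Ω
|Z| = √(488² + 141²) = 508 Ω
I = V/|Z| = 91/508 = 179 mA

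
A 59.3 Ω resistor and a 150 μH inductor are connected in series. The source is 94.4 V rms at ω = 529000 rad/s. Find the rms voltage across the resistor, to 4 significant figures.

56.51 V

X_L = ωL = 79.35 Ω
Z = 59.30 + j79.35 Ω
|Z| = √(59.30² + 79.35²) = 99.06 Ω
I = V/|Z| = 953.0 mA
V_R = I·|Z_R| = 0.9530 × 59.30 = 56.51 V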